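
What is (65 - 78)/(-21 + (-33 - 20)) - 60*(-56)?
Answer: 248653/74 ≈ 3360.2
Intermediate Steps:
(65 - 78)/(-21 + (-33 - 20)) - 60*(-56) = -13/(-21 - 53) + 3360 = -13/(-74) + 3360 = -13*(-1/74) + 3360 = 13/74 + 3360 = 248653/74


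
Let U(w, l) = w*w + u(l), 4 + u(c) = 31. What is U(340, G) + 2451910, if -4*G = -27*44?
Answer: 2567537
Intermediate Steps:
u(c) = 27 (u(c) = -4 + 31 = 27)
G = 297 (G = -(-27)*44/4 = -1/4*(-1188) = 297)
U(w, l) = 27 + w**2 (U(w, l) = w*w + 27 = w**2 + 27 = 27 + w**2)
U(340, G) + 2451910 = (27 + 340**2) + 2451910 = (27 + 115600) + 2451910 = 115627 + 2451910 = 2567537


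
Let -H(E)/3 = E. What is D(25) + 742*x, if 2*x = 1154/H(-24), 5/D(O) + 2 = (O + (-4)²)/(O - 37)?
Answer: 2782439/468 ≈ 5945.4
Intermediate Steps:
H(E) = -3*E
D(O) = 5/(-2 + (16 + O)/(-37 + O)) (D(O) = 5/(-2 + (O + (-4)²)/(O - 37)) = 5/(-2 + (O + 16)/(-37 + O)) = 5/(-2 + (16 + O)/(-37 + O)))
x = 577/72 (x = (1154/((-3*(-24))))/2 = (1154/72)/2 = (1154*(1/72))/2 = (½)*(577/36) = 577/72 ≈ 8.0139)
D(25) + 742*x = 5*(37 - 1*25)/(-90 + 25) + 742*(577/72) = 5*(37 - 25)/(-65) + 214067/36 = 5*(-1/65)*12 + 214067/36 = -12/13 + 214067/36 = 2782439/468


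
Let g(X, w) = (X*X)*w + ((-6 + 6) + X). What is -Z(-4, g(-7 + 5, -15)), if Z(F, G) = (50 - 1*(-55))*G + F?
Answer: 6514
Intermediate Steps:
g(X, w) = X + w*X² (g(X, w) = X²*w + (0 + X) = w*X² + X = X + w*X²)
Z(F, G) = F + 105*G (Z(F, G) = (50 + 55)*G + F = 105*G + F = F + 105*G)
-Z(-4, g(-7 + 5, -15)) = -(-4 + 105*((-7 + 5)*(1 + (-7 + 5)*(-15)))) = -(-4 + 105*(-2*(1 - 2*(-15)))) = -(-4 + 105*(-2*(1 + 30))) = -(-4 + 105*(-2*31)) = -(-4 + 105*(-62)) = -(-4 - 6510) = -1*(-6514) = 6514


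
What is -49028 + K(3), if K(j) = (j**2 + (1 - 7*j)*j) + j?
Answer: -49076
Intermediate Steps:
K(j) = j + j**2 + j*(1 - 7*j) (K(j) = (j**2 + j*(1 - 7*j)) + j = j + j**2 + j*(1 - 7*j))
-49028 + K(3) = -49028 + 2*3*(1 - 3*3) = -49028 + 2*3*(1 - 9) = -49028 + 2*3*(-8) = -49028 - 48 = -49076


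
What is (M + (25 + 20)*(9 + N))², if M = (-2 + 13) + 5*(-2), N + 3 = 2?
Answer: 130321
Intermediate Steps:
N = -1 (N = -3 + 2 = -1)
M = 1 (M = 11 - 10 = 1)
(M + (25 + 20)*(9 + N))² = (1 + (25 + 20)*(9 - 1))² = (1 + 45*8)² = (1 + 360)² = 361² = 130321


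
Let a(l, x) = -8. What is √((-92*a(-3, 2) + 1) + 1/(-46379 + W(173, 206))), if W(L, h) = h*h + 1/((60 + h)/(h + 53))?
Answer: √16537641378747/149797 ≈ 27.148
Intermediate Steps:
W(L, h) = h² + (53 + h)/(60 + h) (W(L, h) = h² + 1/((60 + h)/(53 + h)) = h² + (53 + h)/(60 + h))
√((-92*a(-3, 2) + 1) + 1/(-46379 + W(173, 206))) = √((-92*(-8) + 1) + 1/(-46379 + (53 + 206 + 206³ + 60*206²)/(60 + 206))) = √((736 + 1) + 1/(-46379 + (53 + 206 + 8741816 + 60*42436)/266)) = √(737 + 1/(-46379 + (53 + 206 + 8741816 + 2546160)/266)) = √(737 + 1/(-46379 + (1/266)*11288235)) = √(737 + 1/(-46379 + 1612605/38)) = √(737 + 1/(-149797/38)) = √(737 - 38/149797) = √(110400351/149797) = √16537641378747/149797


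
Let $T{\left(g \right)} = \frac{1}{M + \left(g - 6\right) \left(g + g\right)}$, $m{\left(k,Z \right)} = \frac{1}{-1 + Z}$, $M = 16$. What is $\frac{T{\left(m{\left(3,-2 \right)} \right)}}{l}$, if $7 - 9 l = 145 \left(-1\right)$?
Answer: $\frac{81}{27664} \approx 0.002928$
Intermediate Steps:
$T{\left(g \right)} = \frac{1}{16 + 2 g \left(-6 + g\right)}$ ($T{\left(g \right)} = \frac{1}{16 + \left(g - 6\right) \left(g + g\right)} = \frac{1}{16 + \left(-6 + g\right) 2 g} = \frac{1}{16 + 2 g \left(-6 + g\right)}$)
$l = \frac{152}{9}$ ($l = \frac{7}{9} - \frac{145 \left(-1\right)}{9} = \frac{7}{9} - - \frac{145}{9} = \frac{7}{9} + \frac{145}{9} = \frac{152}{9} \approx 16.889$)
$\frac{T{\left(m{\left(3,-2 \right)} \right)}}{l} = \frac{\frac{1}{2} \frac{1}{8 + \left(\frac{1}{-1 - 2}\right)^{2} - \frac{6}{-1 - 2}}}{\frac{152}{9}} = \frac{1}{2 \left(8 + \left(\frac{1}{-3}\right)^{2} - \frac{6}{-3}\right)} \frac{9}{152} = \frac{1}{2 \left(8 + \left(- \frac{1}{3}\right)^{2} - -2\right)} \frac{9}{152} = \frac{1}{2 \left(8 + \frac{1}{9} + 2\right)} \frac{9}{152} = \frac{1}{2 \cdot \frac{91}{9}} \cdot \frac{9}{152} = \frac{1}{2} \cdot \frac{9}{91} \cdot \frac{9}{152} = \frac{9}{182} \cdot \frac{9}{152} = \frac{81}{27664}$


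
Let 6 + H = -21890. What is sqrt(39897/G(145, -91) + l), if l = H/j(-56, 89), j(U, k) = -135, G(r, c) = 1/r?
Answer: sqrt(11715085065)/45 ≈ 2405.3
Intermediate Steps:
H = -21896 (H = -6 - 21890 = -21896)
l = 21896/135 (l = -21896/(-135) = -21896*(-1/135) = 21896/135 ≈ 162.19)
sqrt(39897/G(145, -91) + l) = sqrt(39897/(1/145) + 21896/135) = sqrt(39897*145 + 21896/135) = sqrt(5785065 + 21896/135) = sqrt(781005671/135) = sqrt(11715085065)/45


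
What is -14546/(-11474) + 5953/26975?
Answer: 230341536/154755575 ≈ 1.4884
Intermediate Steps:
-14546/(-11474) + 5953/26975 = -14546*(-1/11474) + 5953*(1/26975) = 7273/5737 + 5953/26975 = 230341536/154755575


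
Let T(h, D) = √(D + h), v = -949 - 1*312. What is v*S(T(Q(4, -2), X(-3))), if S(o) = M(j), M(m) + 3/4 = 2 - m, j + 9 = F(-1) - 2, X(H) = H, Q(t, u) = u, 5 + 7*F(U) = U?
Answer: -462787/28 ≈ -16528.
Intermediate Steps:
v = -1261 (v = -949 - 312 = -1261)
F(U) = -5/7 + U/7
j = -83/7 (j = -9 + ((-5/7 + (⅐)*(-1)) - 2) = -9 + ((-5/7 - ⅐) - 2) = -9 + (-6/7 - 2) = -9 - 20/7 = -83/7 ≈ -11.857)
M(m) = 5/4 - m (M(m) = -¾ + (2 - m) = 5/4 - m)
S(o) = 367/28 (S(o) = 5/4 - 1*(-83/7) = 5/4 + 83/7 = 367/28)
v*S(T(Q(4, -2), X(-3))) = -1261*367/28 = -462787/28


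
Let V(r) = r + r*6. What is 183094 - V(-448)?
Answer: 186230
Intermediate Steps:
V(r) = 7*r (V(r) = r + 6*r = 7*r)
183094 - V(-448) = 183094 - 7*(-448) = 183094 - 1*(-3136) = 183094 + 3136 = 186230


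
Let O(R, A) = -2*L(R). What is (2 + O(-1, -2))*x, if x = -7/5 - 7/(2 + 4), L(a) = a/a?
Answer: 0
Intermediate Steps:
L(a) = 1
O(R, A) = -2 (O(R, A) = -2*1 = -2)
x = -77/30 (x = -7*1/5 - 7/6 = -7/5 - 7*1/6 = -7/5 - 7/6 = -77/30 ≈ -2.5667)
(2 + O(-1, -2))*x = (2 - 2)*(-77/30) = 0*(-77/30) = 0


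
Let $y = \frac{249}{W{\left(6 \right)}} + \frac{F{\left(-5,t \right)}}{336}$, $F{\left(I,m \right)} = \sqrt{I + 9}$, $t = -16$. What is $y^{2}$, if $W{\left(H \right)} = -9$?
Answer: $\frac{2399401}{3136} \approx 765.12$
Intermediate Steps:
$F{\left(I,m \right)} = \sqrt{9 + I}$
$y = - \frac{1549}{56}$ ($y = \frac{249}{-9} + \frac{\sqrt{9 - 5}}{336} = 249 \left(- \frac{1}{9}\right) + \sqrt{4} \cdot \frac{1}{336} = - \frac{83}{3} + 2 \cdot \frac{1}{336} = - \frac{83}{3} + \frac{1}{168} = - \frac{1549}{56} \approx -27.661$)
$y^{2} = \left(- \frac{1549}{56}\right)^{2} = \frac{2399401}{3136}$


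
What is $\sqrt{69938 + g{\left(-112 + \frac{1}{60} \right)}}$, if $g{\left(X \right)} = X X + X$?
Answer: $\frac{\sqrt{296518621}}{60} \approx 287.0$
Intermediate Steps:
$g{\left(X \right)} = X + X^{2}$ ($g{\left(X \right)} = X^{2} + X = X + X^{2}$)
$\sqrt{69938 + g{\left(-112 + \frac{1}{60} \right)}} = \sqrt{69938 + \left(-112 + \frac{1}{60}\right) \left(1 - \left(112 - \frac{1}{60}\right)\right)} = \sqrt{69938 + \left(-112 + \frac{1}{60}\right) \left(1 + \left(-112 + \frac{1}{60}\right)\right)} = \sqrt{69938 - \frac{6719 \left(1 - \frac{6719}{60}\right)}{60}} = \sqrt{69938 - - \frac{44741821}{3600}} = \sqrt{69938 + \frac{44741821}{3600}} = \sqrt{\frac{296518621}{3600}} = \frac{\sqrt{296518621}}{60}$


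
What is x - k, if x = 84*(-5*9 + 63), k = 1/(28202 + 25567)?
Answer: 81298727/53769 ≈ 1512.0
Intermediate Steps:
k = 1/53769 ≈ 1.8598e-5
x = 1512 (x = 84*(-45 + 63) = 84*18 = 1512)
x - k = 1512 - 1*1/53769 = 1512 - 1/53769 = 81298727/53769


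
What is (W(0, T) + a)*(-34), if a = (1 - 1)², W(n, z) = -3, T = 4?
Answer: 102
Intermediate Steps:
a = 0 (a = 0² = 0)
(W(0, T) + a)*(-34) = (-3 + 0)*(-34) = -3*(-34) = 102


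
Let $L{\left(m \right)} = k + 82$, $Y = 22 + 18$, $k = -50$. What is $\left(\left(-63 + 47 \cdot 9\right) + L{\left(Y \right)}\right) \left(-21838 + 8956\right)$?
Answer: $-5049744$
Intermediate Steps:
$Y = 40$
$L{\left(m \right)} = 32$ ($L{\left(m \right)} = -50 + 82 = 32$)
$\left(\left(-63 + 47 \cdot 9\right) + L{\left(Y \right)}\right) \left(-21838 + 8956\right) = \left(\left(-63 + 47 \cdot 9\right) + 32\right) \left(-21838 + 8956\right) = \left(\left(-63 + 423\right) + 32\right) \left(-12882\right) = \left(360 + 32\right) \left(-12882\right) = 392 \left(-12882\right) = -5049744$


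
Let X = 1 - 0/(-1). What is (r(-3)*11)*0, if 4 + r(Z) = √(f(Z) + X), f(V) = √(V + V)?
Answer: 0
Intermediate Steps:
f(V) = √2*√V (f(V) = √(2*V) = √2*√V)
X = 1 (X = 1 - 0*(-1) = 1 - 1*0 = 1 + 0 = 1)
r(Z) = -4 + √(1 + √2*√Z) (r(Z) = -4 + √(√2*√Z + 1) = -4 + √(1 + √2*√Z))
(r(-3)*11)*0 = ((-4 + √(1 + √2*√(-3)))*11)*0 = ((-4 + √(1 + √2*(I*√3)))*11)*0 = ((-4 + √(1 + I*√6))*11)*0 = (-44 + 11*√(1 + I*√6))*0 = 0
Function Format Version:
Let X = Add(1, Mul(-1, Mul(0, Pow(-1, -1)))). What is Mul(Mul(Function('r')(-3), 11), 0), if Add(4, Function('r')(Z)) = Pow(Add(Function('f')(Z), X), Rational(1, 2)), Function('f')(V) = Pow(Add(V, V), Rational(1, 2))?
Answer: 0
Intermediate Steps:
Function('f')(V) = Mul(Pow(2, Rational(1, 2)), Pow(V, Rational(1, 2))) (Function('f')(V) = Pow(Mul(2, V), Rational(1, 2)) = Mul(Pow(2, Rational(1, 2)), Pow(V, Rational(1, 2))))
X = 1 (X = Add(1, Mul(-1, Mul(0, -1))) = Add(1, Mul(-1, 0)) = Add(1, 0) = 1)
Function('r')(Z) = Add(-4, Pow(Add(1, Mul(Pow(2, Rational(1, 2)), Pow(Z, Rational(1, 2)))), Rational(1, 2))) (Function('r')(Z) = Add(-4, Pow(Add(Mul(Pow(2, Rational(1, 2)), Pow(Z, Rational(1, 2))), 1), Rational(1, 2))) = Add(-4, Pow(Add(1, Mul(Pow(2, Rational(1, 2)), Pow(Z, Rational(1, 2)))), Rational(1, 2))))
Mul(Mul(Function('r')(-3), 11), 0) = Mul(Mul(Add(-4, Pow(Add(1, Mul(Pow(2, Rational(1, 2)), Pow(-3, Rational(1, 2)))), Rational(1, 2))), 11), 0) = Mul(Mul(Add(-4, Pow(Add(1, Mul(Pow(2, Rational(1, 2)), Mul(I, Pow(3, Rational(1, 2))))), Rational(1, 2))), 11), 0) = Mul(Mul(Add(-4, Pow(Add(1, Mul(I, Pow(6, Rational(1, 2)))), Rational(1, 2))), 11), 0) = Mul(Add(-44, Mul(11, Pow(Add(1, Mul(I, Pow(6, Rational(1, 2)))), Rational(1, 2)))), 0) = 0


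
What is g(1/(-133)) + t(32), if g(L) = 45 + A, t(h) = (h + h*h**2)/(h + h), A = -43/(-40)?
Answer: 22343/40 ≈ 558.58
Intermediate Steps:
A = 43/40 (A = -43*(-1/40) = 43/40 ≈ 1.0750)
t(h) = (h + h**3)/(2*h) (t(h) = (h + h**3)/((2*h)) = (h + h**3)*(1/(2*h)) = (h + h**3)/(2*h))
g(L) = 1843/40 (g(L) = 45 + 43/40 = 1843/40)
g(1/(-133)) + t(32) = 1843/40 + (1/2 + (1/2)*32**2) = 1843/40 + (1/2 + (1/2)*1024) = 1843/40 + (1/2 + 512) = 1843/40 + 1025/2 = 22343/40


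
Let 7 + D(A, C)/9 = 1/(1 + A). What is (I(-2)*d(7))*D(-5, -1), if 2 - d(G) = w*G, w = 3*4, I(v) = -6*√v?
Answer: -32103*I*√2 ≈ -45401.0*I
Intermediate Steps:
w = 12
D(A, C) = -63 + 9/(1 + A)
d(G) = 2 - 12*G
(I(-2)*d(7))*D(-5, -1) = ((-6*I*√2)*(2 - 12*7))*(9*(-6 - 7*(-5))/(1 - 5)) = ((-6*I*√2)*(2 - 84))*(9*(-6 + 35)/(-4)) = (-6*I*√2*(-82))*(9*(-¼)*29) = (492*I*√2)*(-261/4) = -32103*I*√2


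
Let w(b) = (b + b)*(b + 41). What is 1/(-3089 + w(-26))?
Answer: -1/3869 ≈ -0.00025846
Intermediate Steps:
w(b) = 2*b*(41 + b) (w(b) = (2*b)*(41 + b) = 2*b*(41 + b))
1/(-3089 + w(-26)) = 1/(-3089 + 2*(-26)*(41 - 26)) = 1/(-3089 + 2*(-26)*15) = 1/(-3089 - 780) = 1/(-3869) = -1/3869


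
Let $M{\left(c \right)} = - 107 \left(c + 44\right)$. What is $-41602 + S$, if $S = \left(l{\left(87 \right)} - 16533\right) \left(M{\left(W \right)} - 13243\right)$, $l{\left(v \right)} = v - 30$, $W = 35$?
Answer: $357421694$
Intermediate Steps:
$l{\left(v \right)} = -30 + v$
$M{\left(c \right)} = -4708 - 107 c$ ($M{\left(c \right)} = - 107 \left(44 + c\right) = -4708 - 107 c$)
$S = 357463296$ ($S = \left(\left(-30 + 87\right) - 16533\right) \left(\left(-4708 - 3745\right) - 13243\right) = \left(57 - 16533\right) \left(\left(-4708 - 3745\right) - 13243\right) = - 16476 \left(-8453 - 13243\right) = \left(-16476\right) \left(-21696\right) = 357463296$)
$-41602 + S = -41602 + 357463296 = 357421694$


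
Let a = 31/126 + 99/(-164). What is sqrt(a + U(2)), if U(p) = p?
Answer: sqrt(4870103)/1722 ≈ 1.2816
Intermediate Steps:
a = -3695/10332 (a = 31*(1/126) + 99*(-1/164) = 31/126 - 99/164 = -3695/10332 ≈ -0.35763)
sqrt(a + U(2)) = sqrt(-3695/10332 + 2) = sqrt(16969/10332) = sqrt(4870103)/1722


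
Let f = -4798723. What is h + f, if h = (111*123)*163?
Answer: -2573284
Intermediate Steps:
h = 2225439 (h = 13653*163 = 2225439)
h + f = 2225439 - 4798723 = -2573284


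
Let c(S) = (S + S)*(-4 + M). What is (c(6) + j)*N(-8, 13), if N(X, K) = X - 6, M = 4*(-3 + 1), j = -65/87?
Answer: 176302/87 ≈ 2026.5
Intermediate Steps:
j = -65/87 (j = -65*1/87 = -65/87 ≈ -0.74713)
M = -8 (M = 4*(-2) = -8)
N(X, K) = -6 + X
c(S) = -24*S (c(S) = (S + S)*(-4 - 8) = (2*S)*(-12) = -24*S)
(c(6) + j)*N(-8, 13) = (-24*6 - 65/87)*(-6 - 8) = (-144 - 65/87)*(-14) = -12593/87*(-14) = 176302/87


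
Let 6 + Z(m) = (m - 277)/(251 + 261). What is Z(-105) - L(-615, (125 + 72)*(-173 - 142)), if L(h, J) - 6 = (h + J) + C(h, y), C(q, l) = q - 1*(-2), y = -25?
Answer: 16197185/256 ≈ 63270.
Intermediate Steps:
Z(m) = -3349/512 + m/512 (Z(m) = -6 + (m - 277)/(251 + 261) = -6 + (-277 + m)/512 = -6 + (-277 + m)*(1/512) = -6 + (-277/512 + m/512) = -3349/512 + m/512)
C(q, l) = 2 + q (C(q, l) = q + 2 = 2 + q)
L(h, J) = 8 + J + 2*h (L(h, J) = 6 + ((h + J) + (2 + h)) = 6 + ((J + h) + (2 + h)) = 6 + (2 + J + 2*h) = 8 + J + 2*h)
Z(-105) - L(-615, (125 + 72)*(-173 - 142)) = (-3349/512 + (1/512)*(-105)) - (8 + (125 + 72)*(-173 - 142) + 2*(-615)) = (-3349/512 - 105/512) - (8 + 197*(-315) - 1230) = -1727/256 - (8 - 62055 - 1230) = -1727/256 - 1*(-63277) = -1727/256 + 63277 = 16197185/256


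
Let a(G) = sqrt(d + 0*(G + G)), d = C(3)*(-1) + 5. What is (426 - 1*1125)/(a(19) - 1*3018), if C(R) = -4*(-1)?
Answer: 699/3017 ≈ 0.23169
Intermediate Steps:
C(R) = 4
d = 1 (d = 4*(-1) + 5 = -4 + 5 = 1)
a(G) = 1 (a(G) = sqrt(1 + 0*(G + G)) = sqrt(1 + 0*(2*G)) = sqrt(1 + 0) = sqrt(1) = 1)
(426 - 1*1125)/(a(19) - 1*3018) = (426 - 1*1125)/(1 - 1*3018) = (426 - 1125)/(1 - 3018) = -699/(-3017) = -699*(-1/3017) = 699/3017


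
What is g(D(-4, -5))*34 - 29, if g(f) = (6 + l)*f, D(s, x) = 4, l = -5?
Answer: 107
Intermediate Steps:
g(f) = f (g(f) = (6 - 5)*f = 1*f = f)
g(D(-4, -5))*34 - 29 = 4*34 - 29 = 136 - 29 = 107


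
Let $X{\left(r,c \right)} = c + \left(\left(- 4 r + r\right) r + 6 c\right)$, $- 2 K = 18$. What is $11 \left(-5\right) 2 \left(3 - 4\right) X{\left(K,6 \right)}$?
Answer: $-22110$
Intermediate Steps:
$K = -9$ ($K = \left(- \frac{1}{2}\right) 18 = -9$)
$X{\left(r,c \right)} = - 3 r^{2} + 7 c$ ($X{\left(r,c \right)} = c + \left(- 3 r r + 6 c\right) = c + \left(- 3 r^{2} + 6 c\right) = - 3 r^{2} + 7 c$)
$11 \left(-5\right) 2 \left(3 - 4\right) X{\left(K,6 \right)} = 11 \left(-5\right) 2 \left(3 - 4\right) \left(- 3 \left(-9\right)^{2} + 7 \cdot 6\right) = 11 \left(\left(-10\right) \left(-1\right)\right) \left(\left(-3\right) 81 + 42\right) = 11 \cdot 10 \left(-243 + 42\right) = 110 \left(-201\right) = -22110$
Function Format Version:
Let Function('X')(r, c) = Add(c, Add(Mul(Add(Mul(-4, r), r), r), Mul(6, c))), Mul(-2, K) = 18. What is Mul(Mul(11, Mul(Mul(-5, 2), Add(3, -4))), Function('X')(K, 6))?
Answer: -22110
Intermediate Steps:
K = -9 (K = Mul(Rational(-1, 2), 18) = -9)
Function('X')(r, c) = Add(Mul(-3, Pow(r, 2)), Mul(7, c)) (Function('X')(r, c) = Add(c, Add(Mul(Mul(-3, r), r), Mul(6, c))) = Add(c, Add(Mul(-3, Pow(r, 2)), Mul(6, c))) = Add(Mul(-3, Pow(r, 2)), Mul(7, c)))
Mul(Mul(11, Mul(Mul(-5, 2), Add(3, -4))), Function('X')(K, 6)) = Mul(Mul(11, Mul(Mul(-5, 2), Add(3, -4))), Add(Mul(-3, Pow(-9, 2)), Mul(7, 6))) = Mul(Mul(11, Mul(-10, -1)), Add(Mul(-3, 81), 42)) = Mul(Mul(11, 10), Add(-243, 42)) = Mul(110, -201) = -22110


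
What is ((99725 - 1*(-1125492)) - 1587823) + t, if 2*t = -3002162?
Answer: -1863687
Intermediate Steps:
t = -1501081 (t = (1/2)*(-3002162) = -1501081)
((99725 - 1*(-1125492)) - 1587823) + t = ((99725 - 1*(-1125492)) - 1587823) - 1501081 = ((99725 + 1125492) - 1587823) - 1501081 = (1225217 - 1587823) - 1501081 = -362606 - 1501081 = -1863687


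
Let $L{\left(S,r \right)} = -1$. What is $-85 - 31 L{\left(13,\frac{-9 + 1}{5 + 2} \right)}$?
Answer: $-54$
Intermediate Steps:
$-85 - 31 L{\left(13,\frac{-9 + 1}{5 + 2} \right)} = -85 - -31 = -85 + 31 = -54$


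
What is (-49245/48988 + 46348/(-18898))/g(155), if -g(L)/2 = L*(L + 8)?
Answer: 1600563917/23389711034360 ≈ 6.8430e-5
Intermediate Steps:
g(L) = -2*L*(8 + L) (g(L) = -2*L*(L + 8) = -2*L*(8 + L))
(-49245/48988 + 46348/(-18898))/g(155) = (-49245/48988 + 46348/(-18898))/((-2*155*(8 + 155))) = (-49245*1/48988 + 46348*(-1/18898))/((-2*155*163)) = (-49245/48988 - 23174/9449)/(-50530) = -1600563917/462887612*(-1/50530) = 1600563917/23389711034360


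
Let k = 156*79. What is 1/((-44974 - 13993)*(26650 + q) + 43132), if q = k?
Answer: -1/2298136726 ≈ -4.3514e-10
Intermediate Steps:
k = 12324
q = 12324
1/((-44974 - 13993)*(26650 + q) + 43132) = 1/((-44974 - 13993)*(26650 + 12324) + 43132) = 1/(-58967*38974 + 43132) = 1/(-2298179858 + 43132) = 1/(-2298136726) = -1/2298136726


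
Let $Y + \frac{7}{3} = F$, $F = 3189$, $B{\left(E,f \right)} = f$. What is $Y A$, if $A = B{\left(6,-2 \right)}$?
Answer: $- \frac{19120}{3} \approx -6373.3$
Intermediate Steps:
$A = -2$
$Y = \frac{9560}{3}$ ($Y = - \frac{7}{3} + 3189 = \frac{9560}{3} \approx 3186.7$)
$Y A = \frac{9560}{3} \left(-2\right) = - \frac{19120}{3}$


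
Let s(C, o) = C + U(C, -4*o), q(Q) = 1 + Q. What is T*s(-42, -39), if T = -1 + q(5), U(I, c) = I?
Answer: -420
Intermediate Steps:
s(C, o) = 2*C (s(C, o) = C + C = 2*C)
T = 5 (T = -1 + (1 + 5) = -1 + 6 = 5)
T*s(-42, -39) = 5*(2*(-42)) = 5*(-84) = -420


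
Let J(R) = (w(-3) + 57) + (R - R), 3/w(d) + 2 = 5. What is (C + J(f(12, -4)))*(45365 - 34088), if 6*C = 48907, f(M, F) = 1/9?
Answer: 185149545/2 ≈ 9.2575e+7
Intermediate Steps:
w(d) = 1 (w(d) = 3/(-2 + 5) = 3/3 = 3*(⅓) = 1)
f(M, F) = ⅑
C = 48907/6 (C = (⅙)*48907 = 48907/6 ≈ 8151.2)
J(R) = 58 (J(R) = (1 + 57) + (R - R) = 58 + 0 = 58)
(C + J(f(12, -4)))*(45365 - 34088) = (48907/6 + 58)*(45365 - 34088) = (49255/6)*11277 = 185149545/2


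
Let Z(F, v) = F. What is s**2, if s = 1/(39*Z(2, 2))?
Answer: 1/6084 ≈ 0.00016437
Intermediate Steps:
s = 1/78 (s = 1/(39*2) = (1/39)*(1/2) = 1/78 ≈ 0.012821)
s**2 = (1/78)**2 = 1/6084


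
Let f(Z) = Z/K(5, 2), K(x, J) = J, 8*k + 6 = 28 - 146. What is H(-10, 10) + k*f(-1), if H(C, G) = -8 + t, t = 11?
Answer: 43/4 ≈ 10.750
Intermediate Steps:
k = -31/2 (k = -¾ + (28 - 146)/8 = -¾ + (⅛)*(-118) = -¾ - 59/4 = -31/2 ≈ -15.500)
H(C, G) = 3 (H(C, G) = -8 + 11 = 3)
f(Z) = Z/2
H(-10, 10) + k*f(-1) = 3 - 31*(-1)/4 = 3 - 31/2*(-½) = 3 + 31/4 = 43/4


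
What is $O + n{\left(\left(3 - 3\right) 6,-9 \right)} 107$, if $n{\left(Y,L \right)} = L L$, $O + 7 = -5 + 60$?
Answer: $8715$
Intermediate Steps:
$O = 48$ ($O = -7 + \left(-5 + 60\right) = -7 + 55 = 48$)
$n{\left(Y,L \right)} = L^{2}$
$O + n{\left(\left(3 - 3\right) 6,-9 \right)} 107 = 48 + \left(-9\right)^{2} \cdot 107 = 48 + 81 \cdot 107 = 48 + 8667 = 8715$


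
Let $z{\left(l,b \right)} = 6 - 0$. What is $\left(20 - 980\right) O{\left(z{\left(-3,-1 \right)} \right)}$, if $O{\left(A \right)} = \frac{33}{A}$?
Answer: $-5280$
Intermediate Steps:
$z{\left(l,b \right)} = 6$ ($z{\left(l,b \right)} = 6 + 0 = 6$)
$\left(20 - 980\right) O{\left(z{\left(-3,-1 \right)} \right)} = \left(20 - 980\right) \frac{33}{6} = - 960 \cdot 33 \cdot \frac{1}{6} = \left(-960\right) \frac{11}{2} = -5280$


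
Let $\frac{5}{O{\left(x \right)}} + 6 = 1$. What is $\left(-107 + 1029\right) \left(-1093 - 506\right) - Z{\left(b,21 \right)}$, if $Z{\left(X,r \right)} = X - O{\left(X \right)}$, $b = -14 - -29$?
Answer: $-1474294$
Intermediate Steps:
$O{\left(x \right)} = -1$ ($O{\left(x \right)} = \frac{5}{-6 + 1} = \frac{5}{-5} = 5 \left(- \frac{1}{5}\right) = -1$)
$b = 15$ ($b = -14 + 29 = 15$)
$Z{\left(X,r \right)} = 1 + X$ ($Z{\left(X,r \right)} = X - -1 = X + 1 = 1 + X$)
$\left(-107 + 1029\right) \left(-1093 - 506\right) - Z{\left(b,21 \right)} = \left(-107 + 1029\right) \left(-1093 - 506\right) - \left(1 + 15\right) = 922 \left(-1599\right) - 16 = -1474278 - 16 = -1474294$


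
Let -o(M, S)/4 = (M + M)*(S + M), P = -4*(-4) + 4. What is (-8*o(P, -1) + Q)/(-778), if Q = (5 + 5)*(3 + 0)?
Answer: -12175/389 ≈ -31.298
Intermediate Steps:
P = 20 (P = 16 + 4 = 20)
o(M, S) = -8*M*(M + S) (o(M, S) = -4*(M + M)*(S + M) = -4*2*M*(M + S) = -8*M*(M + S))
Q = 30 (Q = 10*3 = 30)
(-8*o(P, -1) + Q)/(-778) = (-(-64)*20*(20 - 1) + 30)/(-778) = (-(-64)*20*19 + 30)*(-1/778) = (-8*(-3040) + 30)*(-1/778) = (24320 + 30)*(-1/778) = 24350*(-1/778) = -12175/389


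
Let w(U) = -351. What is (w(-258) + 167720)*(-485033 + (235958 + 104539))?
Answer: -24190845784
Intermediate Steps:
(w(-258) + 167720)*(-485033 + (235958 + 104539)) = (-351 + 167720)*(-485033 + (235958 + 104539)) = 167369*(-485033 + 340497) = 167369*(-144536) = -24190845784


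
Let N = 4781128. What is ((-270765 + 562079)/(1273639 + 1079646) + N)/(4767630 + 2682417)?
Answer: 3750452365598/5844027951465 ≈ 0.64176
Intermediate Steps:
((-270765 + 562079)/(1273639 + 1079646) + N)/(4767630 + 2682417) = ((-270765 + 562079)/(1273639 + 1079646) + 4781128)/(4767630 + 2682417) = (291314/2353285 + 4781128)/7450047 = (291314*(1/2353285) + 4781128)*(1/7450047) = (291314/2353285 + 4781128)*(1/7450047) = (11251357096794/2353285)*(1/7450047) = 3750452365598/5844027951465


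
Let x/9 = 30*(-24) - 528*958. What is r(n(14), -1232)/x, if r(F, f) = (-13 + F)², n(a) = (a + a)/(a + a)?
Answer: -1/31659 ≈ -3.1587e-5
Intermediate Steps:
n(a) = 1 (n(a) = (2*a)/((2*a)) = (2*a)*(1/(2*a)) = 1)
x = -4558896 (x = 9*(30*(-24) - 528*958) = 9*(-720 - 505824) = 9*(-506544) = -4558896)
r(n(14), -1232)/x = (-13 + 1)²/(-4558896) = (-12)²*(-1/4558896) = 144*(-1/4558896) = -1/31659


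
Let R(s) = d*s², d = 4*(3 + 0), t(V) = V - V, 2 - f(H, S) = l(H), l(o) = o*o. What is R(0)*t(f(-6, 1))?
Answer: 0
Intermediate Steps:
l(o) = o²
f(H, S) = 2 - H²
t(V) = 0
d = 12 (d = 4*3 = 12)
R(s) = 12*s²
R(0)*t(f(-6, 1)) = (12*0²)*0 = (12*0)*0 = 0*0 = 0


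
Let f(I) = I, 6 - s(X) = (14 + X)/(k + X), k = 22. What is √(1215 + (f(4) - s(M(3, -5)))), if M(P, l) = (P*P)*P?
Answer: √59478/7 ≈ 34.840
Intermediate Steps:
M(P, l) = P³ (M(P, l) = P²*P = P³)
s(X) = 6 - (14 + X)/(22 + X)
√(1215 + (f(4) - s(M(3, -5)))) = √(1215 + (4 - (118 + 5*3³)/(22 + 3³))) = √(1215 + (4 - (118 + 5*27)/(22 + 27))) = √(1215 + (4 - (118 + 135)/49)) = √(1215 + (4 - 253/49)) = √(1215 - 57/49) = √(59478/49) = √59478/7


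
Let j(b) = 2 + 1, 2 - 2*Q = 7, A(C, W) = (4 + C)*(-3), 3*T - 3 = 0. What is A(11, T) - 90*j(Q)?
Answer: -315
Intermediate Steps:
T = 1 (T = 1 + (⅓)*0 = 1 + 0 = 1)
A(C, W) = -12 - 3*C
Q = -5/2 (Q = 1 - ½*7 = 1 - 7/2 = -5/2 ≈ -2.5000)
j(b) = 3
A(11, T) - 90*j(Q) = (-12 - 3*11) - 90*3 = (-12 - 33) - 270 = -45 - 270 = -315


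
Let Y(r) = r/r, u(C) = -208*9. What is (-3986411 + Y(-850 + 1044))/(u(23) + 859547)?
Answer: -797282/171535 ≈ -4.6479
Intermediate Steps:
u(C) = -1872
Y(r) = 1
(-3986411 + Y(-850 + 1044))/(u(23) + 859547) = (-3986411 + 1)/(-1872 + 859547) = -3986410/857675 = -3986410*1/857675 = -797282/171535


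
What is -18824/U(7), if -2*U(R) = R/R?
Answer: 37648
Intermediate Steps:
U(R) = -1/2 (U(R) = -R/(2*R) = -1/2*1 = -1/2)
-18824/U(7) = -18824/(-1/2) = -18824*(-2) = 37648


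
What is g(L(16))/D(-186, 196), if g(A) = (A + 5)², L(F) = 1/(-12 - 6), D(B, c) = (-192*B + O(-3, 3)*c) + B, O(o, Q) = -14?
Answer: 7921/10621368 ≈ 0.00074576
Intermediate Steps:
D(B, c) = -191*B - 14*c (D(B, c) = (-192*B - 14*c) + B = -191*B - 14*c)
L(F) = -1/18 (L(F) = 1/(-18) = -1/18)
g(A) = (5 + A)²
g(L(16))/D(-186, 196) = (5 - 1/18)²/(-191*(-186) - 14*196) = (89/18)²/(35526 - 2744) = (7921/324)/32782 = (7921/324)*(1/32782) = 7921/10621368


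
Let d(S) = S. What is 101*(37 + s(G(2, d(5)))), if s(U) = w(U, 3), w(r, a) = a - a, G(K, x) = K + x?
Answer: 3737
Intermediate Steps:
w(r, a) = 0
s(U) = 0
101*(37 + s(G(2, d(5)))) = 101*(37 + 0) = 101*37 = 3737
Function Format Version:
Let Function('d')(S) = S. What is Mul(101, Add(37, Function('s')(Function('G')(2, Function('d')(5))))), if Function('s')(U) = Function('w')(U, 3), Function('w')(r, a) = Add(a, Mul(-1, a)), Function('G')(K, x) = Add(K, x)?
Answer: 3737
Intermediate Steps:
Function('w')(r, a) = 0
Function('s')(U) = 0
Mul(101, Add(37, Function('s')(Function('G')(2, Function('d')(5))))) = Mul(101, Add(37, 0)) = Mul(101, 37) = 3737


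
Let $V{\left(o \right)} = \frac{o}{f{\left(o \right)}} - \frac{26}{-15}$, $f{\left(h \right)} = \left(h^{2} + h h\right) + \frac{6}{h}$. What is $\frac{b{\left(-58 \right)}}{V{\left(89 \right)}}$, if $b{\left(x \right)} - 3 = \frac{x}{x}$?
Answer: $\frac{84596640}{36777359} \approx 2.3002$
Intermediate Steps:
$f{\left(h \right)} = 2 h^{2} + \frac{6}{h}$ ($f{\left(h \right)} = \left(h^{2} + h^{2}\right) + \frac{6}{h} = 2 h^{2} + \frac{6}{h}$)
$V{\left(o \right)} = \frac{26}{15} + \frac{o^{2}}{2 \left(3 + o^{3}\right)}$ ($V{\left(o \right)} = \frac{o}{2 \frac{1}{o} \left(3 + o^{3}\right)} - \frac{26}{-15} = o \frac{o}{2 \left(3 + o^{3}\right)} - - \frac{26}{15} = \frac{o^{2}}{2 \left(3 + o^{3}\right)} + \frac{26}{15} = \frac{26}{15} + \frac{o^{2}}{2 \left(3 + o^{3}\right)}$)
$b{\left(x \right)} = 4$ ($b{\left(x \right)} = 3 + \frac{x}{x} = 3 + 1 = 4$)
$\frac{b{\left(-58 \right)}}{V{\left(89 \right)}} = \frac{4}{\frac{1}{30} \frac{1}{3 + 89^{3}} \left(156 + 15 \cdot 89^{2} + 52 \cdot 89^{3}\right)} = \frac{4}{\frac{1}{30} \frac{1}{3 + 704969} \left(156 + 15 \cdot 7921 + 52 \cdot 704969\right)} = \frac{4}{\frac{1}{30} \cdot \frac{1}{704972} \left(156 + 118815 + 36658388\right)} = \frac{4}{\frac{1}{30} \cdot \frac{1}{704972} \cdot 36777359} = \frac{4}{\frac{36777359}{21149160}} = 4 \cdot \frac{21149160}{36777359} = \frac{84596640}{36777359}$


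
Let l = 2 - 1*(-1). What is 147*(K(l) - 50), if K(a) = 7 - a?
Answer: -6762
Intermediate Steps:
l = 3 (l = 2 + 1 = 3)
147*(K(l) - 50) = 147*((7 - 1*3) - 50) = 147*((7 - 3) - 50) = 147*(4 - 50) = 147*(-46) = -6762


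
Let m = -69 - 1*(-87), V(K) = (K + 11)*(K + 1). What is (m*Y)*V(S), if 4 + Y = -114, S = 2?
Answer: -82836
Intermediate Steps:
V(K) = (1 + K)*(11 + K) (V(K) = (11 + K)*(1 + K) = (1 + K)*(11 + K))
Y = -118 (Y = -4 - 114 = -118)
m = 18 (m = -69 + 87 = 18)
(m*Y)*V(S) = (18*(-118))*(11 + 2² + 12*2) = -2124*(11 + 4 + 24) = -2124*39 = -82836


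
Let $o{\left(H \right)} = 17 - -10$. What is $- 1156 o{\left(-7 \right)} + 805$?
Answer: $-30407$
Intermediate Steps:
$o{\left(H \right)} = 27$ ($o{\left(H \right)} = 17 + 10 = 27$)
$- 1156 o{\left(-7 \right)} + 805 = \left(-1156\right) 27 + 805 = -31212 + 805 = -30407$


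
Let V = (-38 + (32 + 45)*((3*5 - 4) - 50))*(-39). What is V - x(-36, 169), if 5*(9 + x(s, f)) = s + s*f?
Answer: 119832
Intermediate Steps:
x(s, f) = -9 + s/5 + f*s/5 (x(s, f) = -9 + (s + s*f)/5 = -9 + (s + f*s)/5 = -9 + (s/5 + f*s/5) = -9 + s/5 + f*s/5)
V = 118599 (V = (-38 + 77*((15 - 4) - 50))*(-39) = (-38 + 77*(11 - 50))*(-39) = (-38 + 77*(-39))*(-39) = (-38 - 3003)*(-39) = -3041*(-39) = 118599)
V - x(-36, 169) = 118599 - (-9 + (⅕)*(-36) + (⅕)*169*(-36)) = 118599 - (-9 - 36/5 - 6084/5) = 118599 - 1*(-1233) = 118599 + 1233 = 119832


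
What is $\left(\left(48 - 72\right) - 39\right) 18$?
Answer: $-1134$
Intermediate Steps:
$\left(\left(48 - 72\right) - 39\right) 18 = \left(-24 - 39\right) 18 = \left(-63\right) 18 = -1134$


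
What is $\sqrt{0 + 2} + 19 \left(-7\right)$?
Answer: $-133 + \sqrt{2} \approx -131.59$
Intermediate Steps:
$\sqrt{0 + 2} + 19 \left(-7\right) = \sqrt{2} - 133 = -133 + \sqrt{2}$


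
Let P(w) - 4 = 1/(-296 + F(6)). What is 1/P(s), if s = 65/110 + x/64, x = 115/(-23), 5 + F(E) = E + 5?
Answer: 290/1159 ≈ 0.25022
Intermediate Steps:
F(E) = E (F(E) = -5 + (E + 5) = -5 + (5 + E) = E)
x = -5 (x = 115*(-1/23) = -5)
s = 361/704 (s = 65/110 - 5/64 = 65*(1/110) - 5*1/64 = 13/22 - 5/64 = 361/704 ≈ 0.51278)
P(w) = 1159/290 (P(w) = 4 + 1/(-296 + 6) = 4 + 1/(-290) = 4 - 1/290 = 1159/290)
1/P(s) = 1/(1159/290) = 290/1159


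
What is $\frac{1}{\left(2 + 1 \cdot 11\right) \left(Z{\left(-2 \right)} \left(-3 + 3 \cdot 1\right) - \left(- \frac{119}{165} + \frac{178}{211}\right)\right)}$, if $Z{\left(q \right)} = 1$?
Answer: $- \frac{34815}{55393} \approx -0.62851$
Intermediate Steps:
$\frac{1}{\left(2 + 1 \cdot 11\right) \left(Z{\left(-2 \right)} \left(-3 + 3 \cdot 1\right) - \left(- \frac{119}{165} + \frac{178}{211}\right)\right)} = \frac{1}{\left(2 + 1 \cdot 11\right) \left(1 \left(-3 + 3 \cdot 1\right) - \left(- \frac{119}{165} + \frac{178}{211}\right)\right)} = \frac{1}{\left(2 + 11\right) \left(1 \left(-3 + 3\right) - \frac{4261}{34815}\right)} = \frac{1}{13 \left(1 \cdot 0 + \left(- \frac{178}{211} + \frac{119}{165}\right)\right)} = \frac{1}{13 \left(0 - \frac{4261}{34815}\right)} = \frac{1}{13 \left(- \frac{4261}{34815}\right)} = \frac{1}{- \frac{55393}{34815}} = - \frac{34815}{55393}$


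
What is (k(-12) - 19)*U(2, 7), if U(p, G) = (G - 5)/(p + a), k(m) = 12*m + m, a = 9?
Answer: -350/11 ≈ -31.818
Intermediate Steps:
k(m) = 13*m
U(p, G) = (-5 + G)/(9 + p) (U(p, G) = (G - 5)/(p + 9) = (-5 + G)/(9 + p))
(k(-12) - 19)*U(2, 7) = (13*(-12) - 19)*((-5 + 7)/(9 + 2)) = (-156 - 19)*(2/11) = -175*2/11 = -350/11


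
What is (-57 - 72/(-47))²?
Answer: 6796449/2209 ≈ 3076.7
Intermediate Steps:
(-57 - 72/(-47))² = (-57 - 72*(-1/47))² = (-57 + 72/47)² = (-2607/47)² = 6796449/2209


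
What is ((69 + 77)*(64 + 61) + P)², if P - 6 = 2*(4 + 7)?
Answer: 334085284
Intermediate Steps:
P = 28 (P = 6 + 2*(4 + 7) = 6 + 2*11 = 6 + 22 = 28)
((69 + 77)*(64 + 61) + P)² = ((69 + 77)*(64 + 61) + 28)² = (146*125 + 28)² = (18250 + 28)² = 18278² = 334085284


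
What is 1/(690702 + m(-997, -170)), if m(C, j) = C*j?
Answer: 1/860192 ≈ 1.1625e-6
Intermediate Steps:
1/(690702 + m(-997, -170)) = 1/(690702 - 997*(-170)) = 1/(690702 + 169490) = 1/860192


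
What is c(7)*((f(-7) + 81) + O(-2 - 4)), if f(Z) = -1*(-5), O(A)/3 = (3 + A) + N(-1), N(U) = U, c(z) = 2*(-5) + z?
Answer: -222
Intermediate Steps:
c(z) = -10 + z
O(A) = 6 + 3*A (O(A) = 3*((3 + A) - 1) = 3*(2 + A) = 6 + 3*A)
f(Z) = 5
c(7)*((f(-7) + 81) + O(-2 - 4)) = (-10 + 7)*((5 + 81) + (6 + 3*(-2 - 4))) = -3*(86 + (6 + 3*(-6))) = -3*(86 + (6 - 18)) = -3*(86 - 12) = -3*74 = -222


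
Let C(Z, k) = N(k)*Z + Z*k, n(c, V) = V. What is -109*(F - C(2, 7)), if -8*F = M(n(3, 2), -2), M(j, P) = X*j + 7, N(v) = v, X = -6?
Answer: 23871/8 ≈ 2983.9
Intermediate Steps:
C(Z, k) = 2*Z*k (C(Z, k) = k*Z + Z*k = Z*k + Z*k = 2*Z*k)
M(j, P) = 7 - 6*j (M(j, P) = -6*j + 7 = 7 - 6*j)
F = 5/8 (F = -(7 - 6*2)/8 = -(7 - 12)/8 = -⅛*(-5) = 5/8 ≈ 0.62500)
-109*(F - C(2, 7)) = -109*(5/8 - 2*2*7) = -109*(5/8 - 1*28) = -109*(5/8 - 28) = -109*(-219/8) = 23871/8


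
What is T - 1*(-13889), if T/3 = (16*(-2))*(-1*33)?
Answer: 17057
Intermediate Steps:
T = 3168 (T = 3*((16*(-2))*(-1*33)) = 3*(-32*(-33)) = 3*1056 = 3168)
T - 1*(-13889) = 3168 - 1*(-13889) = 3168 + 13889 = 17057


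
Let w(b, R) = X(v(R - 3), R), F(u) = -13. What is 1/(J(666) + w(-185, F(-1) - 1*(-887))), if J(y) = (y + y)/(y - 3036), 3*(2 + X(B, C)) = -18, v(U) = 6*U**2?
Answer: -395/3382 ≈ -0.11679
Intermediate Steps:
X(B, C) = -8 (X(B, C) = -2 + (1/3)*(-18) = -2 - 6 = -8)
w(b, R) = -8
J(y) = 2*y/(-3036 + y) (J(y) = (2*y)/(-3036 + y) = 2*y/(-3036 + y))
1/(J(666) + w(-185, F(-1) - 1*(-887))) = 1/(2*666/(-3036 + 666) - 8) = 1/(2*666/(-2370) - 8) = 1/(2*666*(-1/2370) - 8) = 1/(-222/395 - 8) = 1/(-3382/395) = -395/3382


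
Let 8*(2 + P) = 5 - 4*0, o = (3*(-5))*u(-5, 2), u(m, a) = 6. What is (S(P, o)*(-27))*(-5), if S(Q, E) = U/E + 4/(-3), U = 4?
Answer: -186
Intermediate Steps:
o = -90 (o = (3*(-5))*6 = -15*6 = -90)
P = -11/8 (P = -2 + (5 - 4*0)/8 = -2 + (5 + 0)/8 = -2 + (⅛)*5 = -2 + 5/8 = -11/8 ≈ -1.3750)
S(Q, E) = -4/3 + 4/E (S(Q, E) = 4/E + 4/(-3) = 4/E + 4*(-⅓) = 4/E - 4/3 = -4/3 + 4/E)
(S(P, o)*(-27))*(-5) = ((-4/3 + 4/(-90))*(-27))*(-5) = ((-4/3 + 4*(-1/90))*(-27))*(-5) = ((-4/3 - 2/45)*(-27))*(-5) = -62/45*(-27)*(-5) = (186/5)*(-5) = -186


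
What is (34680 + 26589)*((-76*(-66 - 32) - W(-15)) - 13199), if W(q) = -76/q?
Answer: -1763342243/5 ≈ -3.5267e+8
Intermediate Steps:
(34680 + 26589)*((-76*(-66 - 32) - W(-15)) - 13199) = (34680 + 26589)*((-76*(-66 - 32) - (-76)/(-15)) - 13199) = 61269*((-76*(-98) - (-76)*(-1)/15) - 13199) = 61269*((7448 - 1*76/15) - 13199) = 61269*((7448 - 76/15) - 13199) = 61269*(111644/15 - 13199) = 61269*(-86341/15) = -1763342243/5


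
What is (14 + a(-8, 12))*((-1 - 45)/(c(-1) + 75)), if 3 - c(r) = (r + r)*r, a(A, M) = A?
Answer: -69/19 ≈ -3.6316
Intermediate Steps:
c(r) = 3 - 2*r² (c(r) = 3 - (r + r)*r = 3 - 2*r*r = 3 - 2*r²)
(14 + a(-8, 12))*((-1 - 45)/(c(-1) + 75)) = (14 - 8)*((-1 - 45)/((3 - 2*(-1)²) + 75)) = 6*(-46/((3 - 2*1) + 75)) = 6*(-46/((3 - 2) + 75)) = 6*(-46/(1 + 75)) = 6*(-46/76) = 6*(-46*1/76) = 6*(-23/38) = -69/19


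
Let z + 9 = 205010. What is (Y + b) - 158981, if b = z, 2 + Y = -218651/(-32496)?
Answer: 1495619579/32496 ≈ 46025.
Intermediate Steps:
Y = 153659/32496 (Y = -2 - 218651/(-32496) = -2 - 218651*(-1/32496) = -2 + 218651/32496 = 153659/32496 ≈ 4.7286)
z = 205001 (z = -9 + 205010 = 205001)
b = 205001
(Y + b) - 158981 = (153659/32496 + 205001) - 158981 = 6661866155/32496 - 158981 = 1495619579/32496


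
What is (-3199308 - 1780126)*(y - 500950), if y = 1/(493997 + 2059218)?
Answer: 6368860677451315066/2553215 ≈ 2.4944e+12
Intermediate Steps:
y = 1/2553215 ≈ 3.9166e-7
(-3199308 - 1780126)*(y - 500950) = (-3199308 - 1780126)*(1/2553215 - 500950) = -4979434*(-1279033054249/2553215) = 6368860677451315066/2553215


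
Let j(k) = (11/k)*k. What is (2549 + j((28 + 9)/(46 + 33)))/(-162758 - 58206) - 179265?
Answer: -9902778505/55241 ≈ -1.7927e+5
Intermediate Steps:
j(k) = 11
(2549 + j((28 + 9)/(46 + 33)))/(-162758 - 58206) - 179265 = (2549 + 11)/(-162758 - 58206) - 179265 = 2560/(-220964) - 179265 = 2560*(-1/220964) - 179265 = -640/55241 - 179265 = -9902778505/55241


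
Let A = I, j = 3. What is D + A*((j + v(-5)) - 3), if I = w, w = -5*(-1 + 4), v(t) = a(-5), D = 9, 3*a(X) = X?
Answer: 34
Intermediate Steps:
a(X) = X/3
v(t) = -5/3 (v(t) = (⅓)*(-5) = -5/3)
w = -15 (w = -5*3 = -15)
I = -15
A = -15
D + A*((j + v(-5)) - 3) = 9 - 15*((3 - 5/3) - 3) = 9 - 15*(4/3 - 3) = 9 - 15*(-5/3) = 9 + 25 = 34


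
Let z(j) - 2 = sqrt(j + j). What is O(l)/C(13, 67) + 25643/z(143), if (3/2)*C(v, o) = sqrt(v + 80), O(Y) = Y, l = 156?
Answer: -25643/141 + 78*sqrt(93)/31 + 25643*sqrt(286)/282 ≈ 1380.2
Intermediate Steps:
z(j) = 2 + sqrt(2)*sqrt(j) (z(j) = 2 + sqrt(j + j) = 2 + sqrt(2*j) = 2 + sqrt(2)*sqrt(j))
C(v, o) = 2*sqrt(80 + v)/3 (C(v, o) = 2*sqrt(v + 80)/3 = 2*sqrt(80 + v)/3)
O(l)/C(13, 67) + 25643/z(143) = 156/((2*sqrt(80 + 13)/3)) + 25643/(2 + sqrt(2)*sqrt(143)) = 156/((2*sqrt(93)/3)) + 25643/(2 + sqrt(286)) = 156*(sqrt(93)/62) + 25643/(2 + sqrt(286)) = 78*sqrt(93)/31 + 25643/(2 + sqrt(286)) = 25643/(2 + sqrt(286)) + 78*sqrt(93)/31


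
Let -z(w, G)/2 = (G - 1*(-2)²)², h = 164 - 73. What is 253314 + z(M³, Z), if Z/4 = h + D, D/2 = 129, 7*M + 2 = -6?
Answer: -3622014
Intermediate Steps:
M = -8/7 (M = -2/7 + (⅐)*(-6) = -2/7 - 6/7 = -8/7 ≈ -1.1429)
h = 91
D = 258 (D = 2*129 = 258)
Z = 1396 (Z = 4*(91 + 258) = 4*349 = 1396)
z(w, G) = -2*(-4 + G)² (z(w, G) = -2*(G - 1*(-2)²)² = -2*(G - 1*4)² = -2*(G - 4)² = -2*(-4 + G)²)
253314 + z(M³, Z) = 253314 - 2*(-4 + 1396)² = 253314 - 2*1392² = 253314 - 2*1937664 = 253314 - 3875328 = -3622014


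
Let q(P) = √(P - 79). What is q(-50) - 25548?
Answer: -25548 + I*√129 ≈ -25548.0 + 11.358*I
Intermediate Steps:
q(P) = √(-79 + P)
q(-50) - 25548 = √(-79 - 50) - 25548 = √(-129) - 25548 = I*√129 - 25548 = -25548 + I*√129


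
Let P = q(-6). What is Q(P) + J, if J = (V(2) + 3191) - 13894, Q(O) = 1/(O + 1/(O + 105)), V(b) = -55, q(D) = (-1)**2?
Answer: -1151000/107 ≈ -10757.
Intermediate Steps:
q(D) = 1
P = 1
Q(O) = 1/(O + 1/(105 + O))
J = -10758 (J = (-55 + 3191) - 13894 = 3136 - 13894 = -10758)
Q(P) + J = (105 + 1)/(1 + 1**2 + 105*1) - 10758 = 106/(1 + 1 + 105) - 10758 = 106/107 - 10758 = -1151000/107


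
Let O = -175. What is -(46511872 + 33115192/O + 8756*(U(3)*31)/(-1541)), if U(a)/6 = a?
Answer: -12491203547328/269675 ≈ -4.6319e+7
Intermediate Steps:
U(a) = 6*a
-(46511872 + 33115192/O + 8756*(U(3)*31)/(-1541)) = -(8106462408/175 + 8756*((6*3)*31)/(-1541)) = -(8106462408/175 + 8756*(18*31)*(-1/1541)) = -(8106462408/175 - 4885848/1541) = -8756/(1/((-558/1541 - 3782/175) + 5312)) = -8756/(1/(-5925712/269675 + 5312)) = -8756/(1/(1426587888/269675)) = -8756/269675/1426587888 = -8756*1426587888/269675 = -12491203547328/269675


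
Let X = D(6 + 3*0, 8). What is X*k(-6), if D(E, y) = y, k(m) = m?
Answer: -48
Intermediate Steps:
X = 8
X*k(-6) = 8*(-6) = -48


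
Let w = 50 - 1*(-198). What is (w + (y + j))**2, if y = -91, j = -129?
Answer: 784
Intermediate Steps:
w = 248 (w = 50 + 198 = 248)
(w + (y + j))**2 = (248 + (-91 - 129))**2 = (248 - 220)**2 = 28**2 = 784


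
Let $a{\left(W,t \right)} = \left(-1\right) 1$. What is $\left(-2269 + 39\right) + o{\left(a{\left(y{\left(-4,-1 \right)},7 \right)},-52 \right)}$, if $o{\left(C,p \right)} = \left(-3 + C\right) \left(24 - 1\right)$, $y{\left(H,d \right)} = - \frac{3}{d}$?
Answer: $-2322$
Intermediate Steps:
$a{\left(W,t \right)} = -1$
$o{\left(C,p \right)} = -69 + 23 C$ ($o{\left(C,p \right)} = \left(-3 + C\right) 23 = -69 + 23 C$)
$\left(-2269 + 39\right) + o{\left(a{\left(y{\left(-4,-1 \right)},7 \right)},-52 \right)} = \left(-2269 + 39\right) + \left(-69 + 23 \left(-1\right)\right) = -2230 - 92 = -2322$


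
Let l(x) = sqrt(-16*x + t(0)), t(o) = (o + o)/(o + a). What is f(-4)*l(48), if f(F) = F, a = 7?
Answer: -64*I*sqrt(3) ≈ -110.85*I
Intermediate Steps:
t(o) = 2*o/(7 + o) (t(o) = (o + o)/(o + 7) = (2*o)/(7 + o) = 2*o/(7 + o))
l(x) = 4*sqrt(-x) (l(x) = sqrt(-16*x + 2*0/(7 + 0)) = sqrt(-16*x + 2*0/7) = sqrt(-16*x + 2*0*(1/7)) = sqrt(-16*x + 0) = sqrt(-16*x) = 4*sqrt(-x))
f(-4)*l(48) = -16*sqrt(-1*48) = -16*sqrt(-48) = -16*4*I*sqrt(3) = -64*I*sqrt(3)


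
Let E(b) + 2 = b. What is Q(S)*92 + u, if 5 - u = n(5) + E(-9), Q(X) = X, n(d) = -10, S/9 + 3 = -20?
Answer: -19018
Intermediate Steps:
S = -207 (S = -27 + 9*(-20) = -27 - 180 = -207)
E(b) = -2 + b
u = 26 (u = 5 - (-10 + (-2 - 9)) = 5 - (-10 - 11) = 5 - 1*(-21) = 5 + 21 = 26)
Q(S)*92 + u = -207*92 + 26 = -19044 + 26 = -19018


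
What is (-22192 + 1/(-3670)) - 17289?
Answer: -144895271/3670 ≈ -39481.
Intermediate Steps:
(-22192 + 1/(-3670)) - 17289 = (-22192 - 1/3670) - 17289 = -81444641/3670 - 17289 = -144895271/3670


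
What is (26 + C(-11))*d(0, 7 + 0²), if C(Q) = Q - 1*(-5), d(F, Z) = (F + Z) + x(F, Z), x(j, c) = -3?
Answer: 80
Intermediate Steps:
d(F, Z) = -3 + F + Z (d(F, Z) = (F + Z) - 3 = -3 + F + Z)
C(Q) = 5 + Q (C(Q) = Q + 5 = 5 + Q)
(26 + C(-11))*d(0, 7 + 0²) = (26 + (5 - 11))*(-3 + 0 + (7 + 0²)) = (26 - 6)*(-3 + 0 + (7 + 0)) = 20*(-3 + 0 + 7) = 20*4 = 80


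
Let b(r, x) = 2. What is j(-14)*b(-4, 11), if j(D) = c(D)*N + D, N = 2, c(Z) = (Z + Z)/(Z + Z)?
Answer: -24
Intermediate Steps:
c(Z) = 1 (c(Z) = (2*Z)/((2*Z)) = (2*Z)*(1/(2*Z)) = 1)
j(D) = 2 + D (j(D) = 1*2 + D = 2 + D)
j(-14)*b(-4, 11) = (2 - 14)*2 = -12*2 = -24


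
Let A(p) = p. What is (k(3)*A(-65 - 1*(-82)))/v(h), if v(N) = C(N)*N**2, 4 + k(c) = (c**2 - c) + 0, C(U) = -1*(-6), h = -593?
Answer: 17/1054947 ≈ 1.6115e-5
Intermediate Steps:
C(U) = 6
k(c) = -4 + c**2 - c (k(c) = -4 + ((c**2 - c) + 0) = -4 + (c**2 - c) = -4 + c**2 - c)
v(N) = 6*N**2
(k(3)*A(-65 - 1*(-82)))/v(h) = ((-4 + 3**2 - 1*3)*(-65 - 1*(-82)))/((6*(-593)**2)) = ((-4 + 9 - 3)*(-65 + 82))/((6*351649)) = (2*17)/2109894 = 34*(1/2109894) = 17/1054947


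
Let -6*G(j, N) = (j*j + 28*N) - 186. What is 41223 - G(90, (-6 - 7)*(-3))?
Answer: 42724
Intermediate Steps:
G(j, N) = 31 - 14*N/3 - j²/6 (G(j, N) = -((j*j + 28*N) - 186)/6 = -((j² + 28*N) - 186)/6 = -(-186 + j² + 28*N)/6 = 31 - 14*N/3 - j²/6)
41223 - G(90, (-6 - 7)*(-3)) = 41223 - (31 - 14*(-6 - 7)*(-3)/3 - ⅙*90²) = 41223 - (31 - (-182)*(-3)/3 - ⅙*8100) = 41223 - (31 - 14/3*39 - 1350) = 41223 - (31 - 182 - 1350) = 41223 - 1*(-1501) = 41223 + 1501 = 42724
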